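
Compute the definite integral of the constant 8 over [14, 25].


The integral of a constant k over [a, b] equals k * (b - a).
integral from 14 to 25 of 8 dx
= 8 * (25 - 14)
= 8 * 11
= 88

88


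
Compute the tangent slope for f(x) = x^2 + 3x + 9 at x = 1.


The slope of the tangent line equals f'(x) at the point.
f(x) = x^2 + 3x + 9
f'(x) = 2x + 3
At x = 1:
f'(1) = 2 * 1 + 3
= 2 + 3
= 5

5


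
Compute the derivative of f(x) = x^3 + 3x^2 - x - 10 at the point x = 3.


Differentiate f(x) = x^3 + 3x^2 - x - 10 term by term:
f'(x) = 3x^2 + 6x - 1
Substitute x = 3:
f'(3) = 3 * 3^2 + 6 * 3 - 1
= 27 + 18 - 1
= 44

44


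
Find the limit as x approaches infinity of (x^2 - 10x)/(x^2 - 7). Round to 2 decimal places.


For limits at infinity with equal-degree polynomials,
we compare leading coefficients.
Numerator leading term: x^2
Denominator leading term: x^2
Divide both by x^2:
lim = (1 - 10/x) / (1 - 7/x^2)
As x -> infinity, the 1/x and 1/x^2 terms vanish:
= 1/1 = 1 = 1.00

1.00


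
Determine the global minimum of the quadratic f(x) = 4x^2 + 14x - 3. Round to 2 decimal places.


For a quadratic f(x) = ax^2 + bx + c with a > 0, the minimum is at the vertex.
Vertex x-coordinate: x = -b/(2a)
x = -(14) / (2 * 4)
x = -14/8 = -7/4
Substitute back to find the minimum value:
f(-7/4) = 4 * (-7/4)^2 + 14 * (-7/4) - 3
= 49/4 - 49/2 - 3
= -61/4 = -15.25

-15.25


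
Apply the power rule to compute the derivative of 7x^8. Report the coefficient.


We apply the power rule: d/dx [ax^n] = a*n * x^(n-1)
d/dx [7x^8]
= 7 * 8 * x^(8-1)
= 56x^7
The coefficient is 56

56


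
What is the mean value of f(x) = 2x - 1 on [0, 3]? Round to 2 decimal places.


Average value = 1/(b-a) * integral from a to b of f(x) dx
First compute the integral of 2x - 1:
F(x) = x^2 - x
F(3) = 1 * 9 - 1 * 3 = 6
F(0) = 1 * 0 - 1 * 0 = 0
Integral = 6 - 0 = 6
Average = 6 / (3 - 0) = 6 / 3
= 2 = 2.00

2.00


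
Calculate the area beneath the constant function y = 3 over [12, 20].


The area under a constant function y = 3 is a rectangle.
Width = 20 - 12 = 8
Height = 3
Area = width * height
= 8 * 3
= 24

24


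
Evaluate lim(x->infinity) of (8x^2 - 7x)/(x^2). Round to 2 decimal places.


For limits at infinity with equal-degree polynomials,
we compare leading coefficients.
Numerator leading term: 8x^2
Denominator leading term: x^2
Divide both by x^2:
lim = (8 - 7/x) / (1)
As x -> infinity, the 1/x and 1/x^2 terms vanish:
= 8/1 = 8 = 8.00

8.00


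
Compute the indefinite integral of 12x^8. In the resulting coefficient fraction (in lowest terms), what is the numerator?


Apply the power rule for integration:
integral of ax^n dx = a/(n+1) * x^(n+1) + C
integral of 12x^8 dx
= 12/9 * x^9 + C
= 4/3 * x^9 + C
The coefficient in lowest terms is 4/3, and its numerator is 4

4


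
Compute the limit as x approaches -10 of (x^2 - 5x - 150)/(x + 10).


Direct substitution gives 0/0, so we factor the numerator.
Factor: (x^2 - 5x - 150) = (x + 10)(x - 15)
Cancel the common factor (x + 10):
(x^2 - 5x - 150)/(x + 10) = (x - 15)
Now substitute x = -10:
= (-10) - (15) = -25

-25


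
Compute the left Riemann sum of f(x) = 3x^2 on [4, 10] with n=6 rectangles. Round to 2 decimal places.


Left Riemann sum uses left endpoints of each subinterval.
Interval: [4, 10], n = 6
dx = (10 - 4) / 6 = 1
Left endpoints: [4, 5, 6, 7, 8, 9]
f values: [48, 75, 108, 147, 192, 243]
Sum = dx * (sum of f values)
= 1 * 813
= 813 = 813.00

813.00


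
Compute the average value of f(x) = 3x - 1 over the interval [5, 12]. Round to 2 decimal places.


Average value = 1/(b-a) * integral from a to b of f(x) dx
First compute the integral of 3x - 1:
F(x) = (3/2)x^2 - x
F(12) = 3/2 * 144 - 1 * 12 = 204
F(5) = 3/2 * 25 - 1 * 5 = 65/2
Integral = 204 - 65/2 = 343/2
Average = (343/2) / (12 - 5) = (343/2) / 7
= 49/2 = 24.50

24.50


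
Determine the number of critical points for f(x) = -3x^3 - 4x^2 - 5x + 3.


Find where f'(x) = 0:
f(x) = -3x^3 - 4x^2 - 5x + 3
f'(x) = -9x^2 - 8x - 5
This is a quadratic in x. Use the discriminant to count real roots.
Discriminant = (-8)^2 - 4 * (-9) * (-5)
= 64 - 180
= -116
Since discriminant < 0, f'(x) = 0 has no real solutions.
Number of critical points: 0

0


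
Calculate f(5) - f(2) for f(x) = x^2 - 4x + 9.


Net change = f(b) - f(a)
f(x) = x^2 - 4x + 9
Compute f(5):
f(5) = 1 * 5^2 - 4 * 5 + 9
= 25 - 20 + 9
= 14
Compute f(2):
f(2) = 1 * 2^2 - 4 * 2 + 9
= 4 - 8 + 9
= 5
Net change = 14 - 5 = 9

9


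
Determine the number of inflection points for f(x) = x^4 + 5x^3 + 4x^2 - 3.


Inflection points occur where f''(x) = 0 and concavity changes.
f(x) = x^4 + 5x^3 + 4x^2 - 3
f'(x) = 4x^3 + 15x^2 + 8x
f''(x) = 12x^2 + 30x + 8
This is a quadratic in x. Use the discriminant to count real roots.
Discriminant = (30)^2 - 4 * 12 * 8
= 900 - 384
= 516
Since discriminant > 0, f''(x) = 0 has 2 distinct real solutions.
A quadratic with two distinct real roots changes sign at each root, so concavity changes at both.
Number of inflection points: 2

2


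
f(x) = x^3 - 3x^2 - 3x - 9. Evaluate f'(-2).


Differentiate f(x) = x^3 - 3x^2 - 3x - 9 term by term:
f'(x) = 3x^2 - 6x - 3
Substitute x = -2:
f'(-2) = 3 * (-2)^2 - 6 * (-2) - 3
= 12 + 12 - 3
= 21

21


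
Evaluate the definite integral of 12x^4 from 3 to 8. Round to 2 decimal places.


Find the antiderivative of 12x^4:
F(x) = 12/5 * x^5
Apply the Fundamental Theorem of Calculus:
F(8) - F(3)
= 12/5 * 8^5 - 12/5 * 3^5
= 12/5 * (32768 - 243)
= 12/5 * 32525
= 78060 = 78060.00

78060.00


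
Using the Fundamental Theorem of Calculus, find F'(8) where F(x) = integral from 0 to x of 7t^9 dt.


By the Fundamental Theorem of Calculus (Part 1):
If F(x) = integral from 0 to x of f(t) dt, then F'(x) = f(x)
Here f(t) = 7t^9
So F'(x) = 7x^9
Evaluate at x = 8:
F'(8) = 7 * 8^9
= 7 * 134217728
= 939524096

939524096


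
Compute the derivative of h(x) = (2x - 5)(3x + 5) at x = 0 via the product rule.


Let u(x) = 2x - 5 and v(x) = 3x + 5
u'(x) = 2
v'(x) = 3
Product rule: h'(x) = u'(x)*v(x) + u(x)*v'(x)
= 2 * (3x + 5) + (2x - 5) * 3
At x = 0:
u(0) = 2 * 0 - 5 = -5
v(0) = 3 * 0 + 5 = 5
h'(0) = 2 * 5 + (-5) * 3
= 10 - 15
= -5

-5


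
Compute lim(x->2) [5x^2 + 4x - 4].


Since polynomials are continuous, we use direct substitution.
lim(x->2) of 5x^2 + 4x - 4
= 5 * 2^2 + 4 * 2 - 4
= 20 + 8 - 4
= 24

24


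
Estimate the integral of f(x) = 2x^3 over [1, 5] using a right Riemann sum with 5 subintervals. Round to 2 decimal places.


Right Riemann sum uses right endpoints of each subinterval.
Interval: [1, 5], n = 5
dx = (5 - 1) / 5 = 4/5
Right endpoints: [9/5, 13/5, 17/5, 21/5, 5]
f values: [1458/125, 4394/125, 9826/125, 18522/125, 250]
Sum = dx * (sum of f values)
= 4/5 * 2618/5
= 10472/25 = 418.88

418.88


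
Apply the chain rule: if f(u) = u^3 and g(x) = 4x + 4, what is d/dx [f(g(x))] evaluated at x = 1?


Using the chain rule: (f(g(x)))' = f'(g(x)) * g'(x)
First, find g(1):
g(1) = 4 * 1 + 4 = 8
Next, f'(u) = 3u^2
And g'(x) = 4
So f'(g(1)) * g'(1)
= 3 * 8^2 * 4
= 3 * 64 * 4
= 768

768


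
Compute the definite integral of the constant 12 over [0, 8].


The integral of a constant k over [a, b] equals k * (b - a).
integral from 0 to 8 of 12 dx
= 12 * (8 - 0)
= 12 * 8
= 96

96


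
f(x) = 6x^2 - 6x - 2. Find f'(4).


Differentiate term by term using power and sum rules:
f(x) = 6x^2 - 6x - 2
f'(x) = 12x - 6
Substitute x = 4:
f'(4) = 12 * 4 - 6
= 48 - 6
= 42

42


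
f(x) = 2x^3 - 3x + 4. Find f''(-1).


First derivative:
f'(x) = 6x^2 - 3
Second derivative:
f''(x) = 12x
Substitute x = -1:
f''(-1) = 12 * (-1) + 0
= -12 + 0
= -12

-12


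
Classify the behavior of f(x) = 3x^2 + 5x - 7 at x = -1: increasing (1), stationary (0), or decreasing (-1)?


Compute f'(x) to determine behavior:
f'(x) = 6x + 5
f'(-1) = 6 * (-1) + 5
= -6 + 5
= -1
Since f'(-1) < 0, the function is decreasing (-1)

-1


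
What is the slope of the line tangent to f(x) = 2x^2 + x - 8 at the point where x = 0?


The slope of the tangent line equals f'(x) at the point.
f(x) = 2x^2 + x - 8
f'(x) = 4x + 1
At x = 0:
f'(0) = 4 * 0 + 1
= 0 + 1
= 1

1


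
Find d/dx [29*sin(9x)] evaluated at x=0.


Apply the chain rule to differentiate 29*sin(9x):
d/dx [29*sin(9x)]
= 29 * cos(9x) * d/dx(9x)
= 29 * 9 * cos(9x)
= 261 * cos(9x)
Evaluate at x = 0:
= 261 * cos(0)
= 261 * 1
= 261

261


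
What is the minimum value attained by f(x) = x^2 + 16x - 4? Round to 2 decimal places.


For a quadratic f(x) = ax^2 + bx + c with a > 0, the minimum is at the vertex.
Vertex x-coordinate: x = -b/(2a)
x = -(16) / (2 * 1)
x = -16/2 = -8
Substitute back to find the minimum value:
f(-8) = 1 * (-8)^2 + 16 * (-8) - 4
= 64 - 128 - 4
= -68 = -68.00

-68.00


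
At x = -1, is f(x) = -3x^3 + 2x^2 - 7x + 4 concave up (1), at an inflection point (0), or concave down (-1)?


Concavity is determined by the sign of f''(x).
f(x) = -3x^3 + 2x^2 - 7x + 4
f'(x) = -9x^2 + 4x - 7
f''(x) = -18x + 4
f''(-1) = -18 * (-1) + 4
= 18 + 4
= 22
Since f''(-1) > 0, the function is concave up (1)

1


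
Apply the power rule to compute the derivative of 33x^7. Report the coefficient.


We apply the power rule: d/dx [ax^n] = a*n * x^(n-1)
d/dx [33x^7]
= 33 * 7 * x^(7-1)
= 231x^6
The coefficient is 231

231


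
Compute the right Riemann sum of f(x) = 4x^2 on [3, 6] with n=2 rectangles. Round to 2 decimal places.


Right Riemann sum uses right endpoints of each subinterval.
Interval: [3, 6], n = 2
dx = (6 - 3) / 2 = 3/2
Right endpoints: [9/2, 6]
f values: [81, 144]
Sum = dx * (sum of f values)
= 3/2 * 225
= 675/2 = 337.50

337.50


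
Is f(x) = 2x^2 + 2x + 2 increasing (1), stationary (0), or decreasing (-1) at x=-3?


Compute f'(x) to determine behavior:
f'(x) = 4x + 2
f'(-3) = 4 * (-3) + 2
= -12 + 2
= -10
Since f'(-3) < 0, the function is decreasing (-1)

-1


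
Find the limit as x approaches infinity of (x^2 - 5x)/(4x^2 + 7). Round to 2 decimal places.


For limits at infinity with equal-degree polynomials,
we compare leading coefficients.
Numerator leading term: x^2
Denominator leading term: 4x^2
Divide both by x^2:
lim = (1 - 5/x) / (4 + 7/x^2)
As x -> infinity, the 1/x and 1/x^2 terms vanish:
= 1/4 = 0.25

0.25


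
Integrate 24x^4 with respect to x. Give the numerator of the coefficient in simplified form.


Apply the power rule for integration:
integral of ax^n dx = a/(n+1) * x^(n+1) + C
integral of 24x^4 dx
= 24/5 * x^5 + C
The coefficient in lowest terms is 24/5, and its numerator is 24

24


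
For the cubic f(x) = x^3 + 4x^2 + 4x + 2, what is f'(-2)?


Differentiate f(x) = x^3 + 4x^2 + 4x + 2 term by term:
f'(x) = 3x^2 + 8x + 4
Substitute x = -2:
f'(-2) = 3 * (-2)^2 + 8 * (-2) + 4
= 12 - 16 + 4
= 0

0


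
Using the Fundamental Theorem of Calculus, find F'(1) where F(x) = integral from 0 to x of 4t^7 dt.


By the Fundamental Theorem of Calculus (Part 1):
If F(x) = integral from 0 to x of f(t) dt, then F'(x) = f(x)
Here f(t) = 4t^7
So F'(x) = 4x^7
Evaluate at x = 1:
F'(1) = 4 * 1^7
= 4 * 1
= 4

4


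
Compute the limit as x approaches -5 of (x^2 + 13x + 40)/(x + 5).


Direct substitution gives 0/0, so we factor the numerator.
Factor: (x^2 + 13x + 40) = (x + 5)(x + 8)
Cancel the common factor (x + 5):
(x^2 + 13x + 40)/(x + 5) = (x + 8)
Now substitute x = -5:
= (-5) - (-8) = 3

3


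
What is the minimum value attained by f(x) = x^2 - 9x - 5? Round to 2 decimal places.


For a quadratic f(x) = ax^2 + bx + c with a > 0, the minimum is at the vertex.
Vertex x-coordinate: x = -b/(2a)
x = -(-9) / (2 * 1)
x = 9/2
Substitute back to find the minimum value:
f(9/2) = 1 * (9/2)^2 - 9 * (9/2) - 5
= 81/4 - 81/2 - 5
= -101/4 = -25.25

-25.25


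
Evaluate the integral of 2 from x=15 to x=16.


The integral of a constant k over [a, b] equals k * (b - a).
integral from 15 to 16 of 2 dx
= 2 * (16 - 15)
= 2 * 1
= 2

2


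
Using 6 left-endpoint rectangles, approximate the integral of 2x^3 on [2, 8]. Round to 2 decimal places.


Left Riemann sum uses left endpoints of each subinterval.
Interval: [2, 8], n = 6
dx = (8 - 2) / 6 = 1
Left endpoints: [2, 3, 4, 5, 6, 7]
f values: [16, 54, 128, 250, 432, 686]
Sum = dx * (sum of f values)
= 1 * 1566
= 1566 = 1566.00

1566.00


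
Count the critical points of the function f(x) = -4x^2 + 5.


Find where f'(x) = 0:
f'(x) = -8x
Set f'(x) = 0:
-8x = 0
x = 0 / (-8) = 0
This is a linear equation in x, so there is exactly one solution.
Number of critical points: 1

1


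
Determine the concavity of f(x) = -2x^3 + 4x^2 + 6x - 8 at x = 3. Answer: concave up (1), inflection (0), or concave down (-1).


Concavity is determined by the sign of f''(x).
f(x) = -2x^3 + 4x^2 + 6x - 8
f'(x) = -6x^2 + 8x + 6
f''(x) = -12x + 8
f''(3) = -12 * 3 + 8
= -36 + 8
= -28
Since f''(3) < 0, the function is concave down (-1)

-1


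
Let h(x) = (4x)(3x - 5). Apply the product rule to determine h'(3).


Let u(x) = 4x and v(x) = 3x - 5
u'(x) = 4
v'(x) = 3
Product rule: h'(x) = u'(x)*v(x) + u(x)*v'(x)
= 4 * (3x - 5) + (4x) * 3
At x = 3:
u(3) = 4 * 3 + 0 = 12
v(3) = 3 * 3 - 5 = 4
h'(3) = 4 * 4 + 12 * 3
= 16 + 36
= 52

52


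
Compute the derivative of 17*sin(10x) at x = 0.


Apply the chain rule to differentiate 17*sin(10x):
d/dx [17*sin(10x)]
= 17 * cos(10x) * d/dx(10x)
= 17 * 10 * cos(10x)
= 170 * cos(10x)
Evaluate at x = 0:
= 170 * cos(0)
= 170 * 1
= 170

170


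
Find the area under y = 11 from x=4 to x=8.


The area under a constant function y = 11 is a rectangle.
Width = 8 - 4 = 4
Height = 11
Area = width * height
= 4 * 11
= 44

44


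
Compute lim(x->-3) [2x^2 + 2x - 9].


Since polynomials are continuous, we use direct substitution.
lim(x->-3) of 2x^2 + 2x - 9
= 2 * (-3)^2 + 2 * (-3) - 9
= 18 - 6 - 9
= 3

3


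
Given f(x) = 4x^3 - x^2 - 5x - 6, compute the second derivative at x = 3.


First derivative:
f'(x) = 12x^2 - 2x - 5
Second derivative:
f''(x) = 24x - 2
Substitute x = 3:
f''(3) = 24 * 3 - 2
= 72 - 2
= 70

70


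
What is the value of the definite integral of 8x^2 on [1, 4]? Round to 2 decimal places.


Find the antiderivative of 8x^2:
F(x) = 8/3 * x^3
Apply the Fundamental Theorem of Calculus:
F(4) - F(1)
= 8/3 * 4^3 - 8/3 * 1^3
= 8/3 * (64 - 1)
= 8/3 * 63
= 168 = 168.00

168.00


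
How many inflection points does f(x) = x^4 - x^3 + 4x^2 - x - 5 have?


Inflection points occur where f''(x) = 0 and concavity changes.
f(x) = x^4 - x^3 + 4x^2 - x - 5
f'(x) = 4x^3 - 3x^2 + 8x - 1
f''(x) = 12x^2 - 6x + 8
This is a quadratic in x. Use the discriminant to count real roots.
Discriminant = (-6)^2 - 4 * 12 * 8
= 36 - 384
= -348
Since discriminant < 0, f''(x) = 0 has no real solutions.
Number of inflection points: 0

0


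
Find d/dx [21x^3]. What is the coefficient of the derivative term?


We apply the power rule: d/dx [ax^n] = a*n * x^(n-1)
d/dx [21x^3]
= 21 * 3 * x^(3-1)
= 63x^2
The coefficient is 63

63


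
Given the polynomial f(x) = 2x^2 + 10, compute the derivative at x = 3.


Differentiate term by term using power and sum rules:
f(x) = 2x^2 + 10
f'(x) = 4x
Substitute x = 3:
f'(3) = 4 * 3 + 0
= 12 + 0
= 12

12


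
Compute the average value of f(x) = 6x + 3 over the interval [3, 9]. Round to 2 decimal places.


Average value = 1/(b-a) * integral from a to b of f(x) dx
First compute the integral of 6x + 3:
F(x) = 3x^2 + 3x
F(9) = 3 * 81 + 3 * 9 = 270
F(3) = 3 * 9 + 3 * 3 = 36
Integral = 270 - 36 = 234
Average = 234 / (9 - 3) = 234 / 6
= 39 = 39.00

39.00


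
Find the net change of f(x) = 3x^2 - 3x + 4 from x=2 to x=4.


Net change = f(b) - f(a)
f(x) = 3x^2 - 3x + 4
Compute f(4):
f(4) = 3 * 4^2 - 3 * 4 + 4
= 48 - 12 + 4
= 40
Compute f(2):
f(2) = 3 * 2^2 - 3 * 2 + 4
= 12 - 6 + 4
= 10
Net change = 40 - 10 = 30

30


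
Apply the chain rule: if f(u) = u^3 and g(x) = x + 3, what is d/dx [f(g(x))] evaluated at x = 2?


Using the chain rule: (f(g(x)))' = f'(g(x)) * g'(x)
First, find g(2):
g(2) = 1 * 2 + 3 = 5
Next, f'(u) = 3u^2
And g'(x) = 1
So f'(g(2)) * g'(2)
= 3 * 5^2 * 1
= 3 * 25 * 1
= 75

75


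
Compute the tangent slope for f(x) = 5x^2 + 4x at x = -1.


The slope of the tangent line equals f'(x) at the point.
f(x) = 5x^2 + 4x
f'(x) = 10x + 4
At x = -1:
f'(-1) = 10 * (-1) + 4
= -10 + 4
= -6

-6


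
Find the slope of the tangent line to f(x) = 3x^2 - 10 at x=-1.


The slope of the tangent line equals f'(x) at the point.
f(x) = 3x^2 - 10
f'(x) = 6x
At x = -1:
f'(-1) = 6 * (-1) + 0
= -6 + 0
= -6

-6


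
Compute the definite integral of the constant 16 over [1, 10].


The integral of a constant k over [a, b] equals k * (b - a).
integral from 1 to 10 of 16 dx
= 16 * (10 - 1)
= 16 * 9
= 144

144


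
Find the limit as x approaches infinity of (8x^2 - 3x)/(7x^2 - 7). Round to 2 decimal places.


For limits at infinity with equal-degree polynomials,
we compare leading coefficients.
Numerator leading term: 8x^2
Denominator leading term: 7x^2
Divide both by x^2:
lim = (8 - 3/x) / (7 - 7/x^2)
As x -> infinity, the 1/x and 1/x^2 terms vanish:
= 8/7 ≈ 1.14

1.14


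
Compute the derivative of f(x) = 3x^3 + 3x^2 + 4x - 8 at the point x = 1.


Differentiate f(x) = 3x^3 + 3x^2 + 4x - 8 term by term:
f'(x) = 9x^2 + 6x + 4
Substitute x = 1:
f'(1) = 9 * 1^2 + 6 * 1 + 4
= 9 + 6 + 4
= 19

19


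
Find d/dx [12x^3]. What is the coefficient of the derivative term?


We apply the power rule: d/dx [ax^n] = a*n * x^(n-1)
d/dx [12x^3]
= 12 * 3 * x^(3-1)
= 36x^2
The coefficient is 36

36


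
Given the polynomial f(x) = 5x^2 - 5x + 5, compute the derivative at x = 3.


Differentiate term by term using power and sum rules:
f(x) = 5x^2 - 5x + 5
f'(x) = 10x - 5
Substitute x = 3:
f'(3) = 10 * 3 - 5
= 30 - 5
= 25

25


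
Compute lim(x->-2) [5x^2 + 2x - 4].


Since polynomials are continuous, we use direct substitution.
lim(x->-2) of 5x^2 + 2x - 4
= 5 * (-2)^2 + 2 * (-2) - 4
= 20 - 4 - 4
= 12

12


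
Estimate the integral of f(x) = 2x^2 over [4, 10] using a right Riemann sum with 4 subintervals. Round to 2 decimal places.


Right Riemann sum uses right endpoints of each subinterval.
Interval: [4, 10], n = 4
dx = (10 - 4) / 4 = 3/2
Right endpoints: [11/2, 7, 17/2, 10]
f values: [121/2, 98, 289/2, 200]
Sum = dx * (sum of f values)
= 3/2 * 503
= 1509/2 = 754.50

754.50


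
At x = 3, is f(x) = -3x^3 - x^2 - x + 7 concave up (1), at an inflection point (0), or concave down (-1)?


Concavity is determined by the sign of f''(x).
f(x) = -3x^3 - x^2 - x + 7
f'(x) = -9x^2 - 2x - 1
f''(x) = -18x - 2
f''(3) = -18 * 3 - 2
= -54 - 2
= -56
Since f''(3) < 0, the function is concave down (-1)

-1


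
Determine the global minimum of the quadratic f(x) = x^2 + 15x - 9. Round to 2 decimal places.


For a quadratic f(x) = ax^2 + bx + c with a > 0, the minimum is at the vertex.
Vertex x-coordinate: x = -b/(2a)
x = -(15) / (2 * 1)
x = -15/2
Substitute back to find the minimum value:
f(-15/2) = 1 * (-15/2)^2 + 15 * (-15/2) - 9
= 225/4 - 225/2 - 9
= -261/4 = -65.25

-65.25


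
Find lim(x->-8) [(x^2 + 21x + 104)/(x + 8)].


Direct substitution gives 0/0, so we factor the numerator.
Factor: (x^2 + 21x + 104) = (x + 8)(x + 13)
Cancel the common factor (x + 8):
(x^2 + 21x + 104)/(x + 8) = (x + 13)
Now substitute x = -8:
= (-8) - (-13) = 5

5


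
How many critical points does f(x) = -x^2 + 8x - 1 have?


Find where f'(x) = 0:
f'(x) = -2x + 8
Set f'(x) = 0:
-2x + 8 = 0
x = -8 / (-2) = 4
This is a linear equation in x, so there is exactly one solution.
Number of critical points: 1

1


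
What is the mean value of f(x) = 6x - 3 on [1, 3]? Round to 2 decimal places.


Average value = 1/(b-a) * integral from a to b of f(x) dx
First compute the integral of 6x - 3:
F(x) = 3x^2 - 3x
F(3) = 3 * 9 - 3 * 3 = 18
F(1) = 3 * 1 - 3 * 1 = 0
Integral = 18 - 0 = 18
Average = 18 / (3 - 1) = 18 / 2
= 9 = 9.00

9.00


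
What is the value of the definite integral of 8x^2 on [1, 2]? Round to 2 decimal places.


Find the antiderivative of 8x^2:
F(x) = 8/3 * x^3
Apply the Fundamental Theorem of Calculus:
F(2) - F(1)
= 8/3 * 2^3 - 8/3 * 1^3
= 8/3 * (8 - 1)
= 8/3 * 7
= 56/3 ≈ 18.67

18.67


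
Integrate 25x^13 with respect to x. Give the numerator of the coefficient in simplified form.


Apply the power rule for integration:
integral of ax^n dx = a/(n+1) * x^(n+1) + C
integral of 25x^13 dx
= 25/14 * x^14 + C
The coefficient in lowest terms is 25/14, and its numerator is 25

25


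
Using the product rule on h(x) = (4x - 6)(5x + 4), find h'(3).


Let u(x) = 4x - 6 and v(x) = 5x + 4
u'(x) = 4
v'(x) = 5
Product rule: h'(x) = u'(x)*v(x) + u(x)*v'(x)
= 4 * (5x + 4) + (4x - 6) * 5
At x = 3:
u(3) = 4 * 3 - 6 = 6
v(3) = 5 * 3 + 4 = 19
h'(3) = 4 * 19 + 6 * 5
= 76 + 30
= 106

106


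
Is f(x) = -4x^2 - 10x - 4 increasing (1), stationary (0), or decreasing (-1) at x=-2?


Compute f'(x) to determine behavior:
f'(x) = -8x - 10
f'(-2) = -8 * (-2) - 10
= 16 - 10
= 6
Since f'(-2) > 0, the function is increasing (1)

1


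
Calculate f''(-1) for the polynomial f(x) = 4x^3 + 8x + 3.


First derivative:
f'(x) = 12x^2 + 8
Second derivative:
f''(x) = 24x
Substitute x = -1:
f''(-1) = 24 * (-1) + 0
= -24 + 0
= -24

-24


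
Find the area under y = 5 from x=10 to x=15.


The area under a constant function y = 5 is a rectangle.
Width = 15 - 10 = 5
Height = 5
Area = width * height
= 5 * 5
= 25

25


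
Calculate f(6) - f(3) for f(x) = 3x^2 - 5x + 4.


Net change = f(b) - f(a)
f(x) = 3x^2 - 5x + 4
Compute f(6):
f(6) = 3 * 6^2 - 5 * 6 + 4
= 108 - 30 + 4
= 82
Compute f(3):
f(3) = 3 * 3^2 - 5 * 3 + 4
= 27 - 15 + 4
= 16
Net change = 82 - 16 = 66

66


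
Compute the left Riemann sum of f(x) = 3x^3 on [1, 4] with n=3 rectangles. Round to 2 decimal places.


Left Riemann sum uses left endpoints of each subinterval.
Interval: [1, 4], n = 3
dx = (4 - 1) / 3 = 1
Left endpoints: [1, 2, 3]
f values: [3, 24, 81]
Sum = dx * (sum of f values)
= 1 * 108
= 108 = 108.00

108.00


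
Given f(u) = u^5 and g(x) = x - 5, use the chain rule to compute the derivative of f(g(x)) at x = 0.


Using the chain rule: (f(g(x)))' = f'(g(x)) * g'(x)
First, find g(0):
g(0) = 1 * 0 - 5 = -5
Next, f'(u) = 5u^4
And g'(x) = 1
So f'(g(0)) * g'(0)
= 5 * (-5)^4 * 1
= 5 * 625 * 1
= 3125

3125


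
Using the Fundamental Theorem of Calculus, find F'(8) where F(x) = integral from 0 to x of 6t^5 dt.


By the Fundamental Theorem of Calculus (Part 1):
If F(x) = integral from 0 to x of f(t) dt, then F'(x) = f(x)
Here f(t) = 6t^5
So F'(x) = 6x^5
Evaluate at x = 8:
F'(8) = 6 * 8^5
= 6 * 32768
= 196608

196608


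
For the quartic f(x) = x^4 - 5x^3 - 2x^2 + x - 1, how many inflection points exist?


Inflection points occur where f''(x) = 0 and concavity changes.
f(x) = x^4 - 5x^3 - 2x^2 + x - 1
f'(x) = 4x^3 - 15x^2 - 4x + 1
f''(x) = 12x^2 - 30x - 4
This is a quadratic in x. Use the discriminant to count real roots.
Discriminant = (-30)^2 - 4 * 12 * (-4)
= 900 - (-192)
= 1092
Since discriminant > 0, f''(x) = 0 has 2 distinct real solutions.
A quadratic with two distinct real roots changes sign at each root, so concavity changes at both.
Number of inflection points: 2

2


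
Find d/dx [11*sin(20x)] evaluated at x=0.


Apply the chain rule to differentiate 11*sin(20x):
d/dx [11*sin(20x)]
= 11 * cos(20x) * d/dx(20x)
= 11 * 20 * cos(20x)
= 220 * cos(20x)
Evaluate at x = 0:
= 220 * cos(0)
= 220 * 1
= 220

220


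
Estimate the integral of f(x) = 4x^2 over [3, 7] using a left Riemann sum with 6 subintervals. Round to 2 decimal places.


Left Riemann sum uses left endpoints of each subinterval.
Interval: [3, 7], n = 6
dx = (7 - 3) / 6 = 2/3
Left endpoints: [3, 11/3, 13/3, 5, 17/3, 19/3]
f values: [36, 484/9, 676/9, 100, 1156/9, 1444/9]
Sum = dx * (sum of f values)
= 2/3 * 4984/9
= 9968/27 ≈ 369.19

369.19


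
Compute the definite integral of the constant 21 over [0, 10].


The integral of a constant k over [a, b] equals k * (b - a).
integral from 0 to 10 of 21 dx
= 21 * (10 - 0)
= 21 * 10
= 210

210


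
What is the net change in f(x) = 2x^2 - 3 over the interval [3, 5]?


Net change = f(b) - f(a)
f(x) = 2x^2 - 3
Compute f(5):
f(5) = 2 * 5^2 + 0 * 5 - 3
= 50 + 0 - 3
= 47
Compute f(3):
f(3) = 2 * 3^2 + 0 * 3 - 3
= 18 + 0 - 3
= 15
Net change = 47 - 15 = 32

32


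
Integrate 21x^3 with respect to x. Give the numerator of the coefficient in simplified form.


Apply the power rule for integration:
integral of ax^n dx = a/(n+1) * x^(n+1) + C
integral of 21x^3 dx
= 21/4 * x^4 + C
The coefficient in lowest terms is 21/4, and its numerator is 21

21


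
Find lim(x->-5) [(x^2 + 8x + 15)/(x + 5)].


Direct substitution gives 0/0, so we factor the numerator.
Factor: (x^2 + 8x + 15) = (x + 5)(x + 3)
Cancel the common factor (x + 5):
(x^2 + 8x + 15)/(x + 5) = (x + 3)
Now substitute x = -5:
= (-5) - (-3) = -2

-2


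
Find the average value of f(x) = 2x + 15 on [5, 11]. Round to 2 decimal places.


Average value = 1/(b-a) * integral from a to b of f(x) dx
First compute the integral of 2x + 15:
F(x) = x^2 + 15x
F(11) = 1 * 121 + 15 * 11 = 286
F(5) = 1 * 25 + 15 * 5 = 100
Integral = 286 - 100 = 186
Average = 186 / (11 - 5) = 186 / 6
= 31 = 31.00

31.00


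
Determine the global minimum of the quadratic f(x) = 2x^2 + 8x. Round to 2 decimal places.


For a quadratic f(x) = ax^2 + bx + c with a > 0, the minimum is at the vertex.
Vertex x-coordinate: x = -b/(2a)
x = -(8) / (2 * 2)
x = -8/4 = -2
Substitute back to find the minimum value:
f(-2) = 2 * (-2)^2 + 8 * (-2) + 0
= 8 - 16 + 0
= -8 = -8.00

-8.00


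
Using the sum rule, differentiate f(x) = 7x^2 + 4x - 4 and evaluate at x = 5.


Differentiate term by term using power and sum rules:
f(x) = 7x^2 + 4x - 4
f'(x) = 14x + 4
Substitute x = 5:
f'(5) = 14 * 5 + 4
= 70 + 4
= 74

74


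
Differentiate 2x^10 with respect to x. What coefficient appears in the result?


We apply the power rule: d/dx [ax^n] = a*n * x^(n-1)
d/dx [2x^10]
= 2 * 10 * x^(10-1)
= 20x^9
The coefficient is 20

20


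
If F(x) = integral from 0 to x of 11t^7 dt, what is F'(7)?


By the Fundamental Theorem of Calculus (Part 1):
If F(x) = integral from 0 to x of f(t) dt, then F'(x) = f(x)
Here f(t) = 11t^7
So F'(x) = 11x^7
Evaluate at x = 7:
F'(7) = 11 * 7^7
= 11 * 823543
= 9058973

9058973


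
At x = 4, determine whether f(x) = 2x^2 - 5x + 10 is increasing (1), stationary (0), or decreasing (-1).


Compute f'(x) to determine behavior:
f'(x) = 4x - 5
f'(4) = 4 * 4 - 5
= 16 - 5
= 11
Since f'(4) > 0, the function is increasing (1)

1


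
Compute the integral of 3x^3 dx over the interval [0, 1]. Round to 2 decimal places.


Find the antiderivative of 3x^3:
F(x) = 3/4 * x^4
Apply the Fundamental Theorem of Calculus:
F(1) - F(0)
= 3/4 * 1^4 - 3/4 * 0^4
= 3/4 * (1 - 0)
= 3/4 * 1
= 3/4 = 0.75

0.75


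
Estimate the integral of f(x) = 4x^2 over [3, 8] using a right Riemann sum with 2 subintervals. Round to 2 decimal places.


Right Riemann sum uses right endpoints of each subinterval.
Interval: [3, 8], n = 2
dx = (8 - 3) / 2 = 5/2
Right endpoints: [11/2, 8]
f values: [121, 256]
Sum = dx * (sum of f values)
= 5/2 * 377
= 1885/2 = 942.50

942.50


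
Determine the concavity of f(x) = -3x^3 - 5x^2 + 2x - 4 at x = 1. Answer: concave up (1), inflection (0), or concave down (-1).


Concavity is determined by the sign of f''(x).
f(x) = -3x^3 - 5x^2 + 2x - 4
f'(x) = -9x^2 - 10x + 2
f''(x) = -18x - 10
f''(1) = -18 * 1 - 10
= -18 - 10
= -28
Since f''(1) < 0, the function is concave down (-1)

-1


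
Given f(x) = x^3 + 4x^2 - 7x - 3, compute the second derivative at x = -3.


First derivative:
f'(x) = 3x^2 + 8x - 7
Second derivative:
f''(x) = 6x + 8
Substitute x = -3:
f''(-3) = 6 * (-3) + 8
= -18 + 8
= -10

-10


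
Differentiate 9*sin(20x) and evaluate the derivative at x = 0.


Apply the chain rule to differentiate 9*sin(20x):
d/dx [9*sin(20x)]
= 9 * cos(20x) * d/dx(20x)
= 9 * 20 * cos(20x)
= 180 * cos(20x)
Evaluate at x = 0:
= 180 * cos(0)
= 180 * 1
= 180

180


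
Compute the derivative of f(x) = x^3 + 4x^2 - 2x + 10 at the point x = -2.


Differentiate f(x) = x^3 + 4x^2 - 2x + 10 term by term:
f'(x) = 3x^2 + 8x - 2
Substitute x = -2:
f'(-2) = 3 * (-2)^2 + 8 * (-2) - 2
= 12 - 16 - 2
= -6

-6


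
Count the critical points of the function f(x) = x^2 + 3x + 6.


Find where f'(x) = 0:
f'(x) = 2x + 3
Set f'(x) = 0:
2x + 3 = 0
x = -3 / 2 = -3/2
This is a linear equation in x, so there is exactly one solution.
Number of critical points: 1

1


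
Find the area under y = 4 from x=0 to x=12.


The area under a constant function y = 4 is a rectangle.
Width = 12 - 0 = 12
Height = 4
Area = width * height
= 12 * 4
= 48

48


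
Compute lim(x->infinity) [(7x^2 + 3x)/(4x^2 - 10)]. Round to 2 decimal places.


For limits at infinity with equal-degree polynomials,
we compare leading coefficients.
Numerator leading term: 7x^2
Denominator leading term: 4x^2
Divide both by x^2:
lim = (7 + 3/x) / (4 - 10/x^2)
As x -> infinity, the 1/x and 1/x^2 terms vanish:
= 7/4 = 1.75

1.75


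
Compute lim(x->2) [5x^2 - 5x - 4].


Since polynomials are continuous, we use direct substitution.
lim(x->2) of 5x^2 - 5x - 4
= 5 * 2^2 - 5 * 2 - 4
= 20 - 10 - 4
= 6

6


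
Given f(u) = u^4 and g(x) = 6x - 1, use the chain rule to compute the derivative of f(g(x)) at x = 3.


Using the chain rule: (f(g(x)))' = f'(g(x)) * g'(x)
First, find g(3):
g(3) = 6 * 3 - 1 = 17
Next, f'(u) = 4u^3
And g'(x) = 6
So f'(g(3)) * g'(3)
= 4 * 17^3 * 6
= 4 * 4913 * 6
= 117912

117912


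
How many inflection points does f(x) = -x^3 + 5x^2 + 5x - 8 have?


Inflection points occur where f''(x) = 0 and concavity changes.
f(x) = -x^3 + 5x^2 + 5x - 8
f'(x) = -3x^2 + 10x + 5
f''(x) = -6x + 10
Set f''(x) = 0:
-6x + 10 = 0
x = -10 / (-6) = 5/3
Since f''(x) is linear (degree 1), it changes sign at this point.
Therefore there is exactly 1 inflection point.

1


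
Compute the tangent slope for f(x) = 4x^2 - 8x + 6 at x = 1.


The slope of the tangent line equals f'(x) at the point.
f(x) = 4x^2 - 8x + 6
f'(x) = 8x - 8
At x = 1:
f'(1) = 8 * 1 - 8
= 8 - 8
= 0

0


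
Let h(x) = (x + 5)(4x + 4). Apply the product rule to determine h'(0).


Let u(x) = x + 5 and v(x) = 4x + 4
u'(x) = 1
v'(x) = 4
Product rule: h'(x) = u'(x)*v(x) + u(x)*v'(x)
= 1 * (4x + 4) + (x + 5) * 4
At x = 0:
u(0) = 1 * 0 + 5 = 5
v(0) = 4 * 0 + 4 = 4
h'(0) = 1 * 4 + 5 * 4
= 4 + 20
= 24

24


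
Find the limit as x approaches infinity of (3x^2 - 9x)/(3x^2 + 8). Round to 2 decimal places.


For limits at infinity with equal-degree polynomials,
we compare leading coefficients.
Numerator leading term: 3x^2
Denominator leading term: 3x^2
Divide both by x^2:
lim = (3 - 9/x) / (3 + 8/x^2)
As x -> infinity, the 1/x and 1/x^2 terms vanish:
= 3/3 = 1 = 1.00

1.00


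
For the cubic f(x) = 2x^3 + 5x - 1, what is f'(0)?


Differentiate f(x) = 2x^3 + 5x - 1 term by term:
f'(x) = 6x^2 + 5
Substitute x = 0:
f'(0) = 6 * 0^2 + 0 * 0 + 5
= 0 + 0 + 5
= 5

5


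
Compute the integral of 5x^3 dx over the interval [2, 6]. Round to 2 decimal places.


Find the antiderivative of 5x^3:
F(x) = 5/4 * x^4
Apply the Fundamental Theorem of Calculus:
F(6) - F(2)
= 5/4 * 6^4 - 5/4 * 2^4
= 5/4 * (1296 - 16)
= 5/4 * 1280
= 1600 = 1600.00

1600.00


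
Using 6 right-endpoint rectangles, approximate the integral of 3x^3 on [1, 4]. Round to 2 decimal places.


Right Riemann sum uses right endpoints of each subinterval.
Interval: [1, 4], n = 6
dx = (4 - 1) / 6 = 1/2
Right endpoints: [3/2, 2, 5/2, 3, 7/2, 4]
f values: [81/8, 24, 375/8, 81, 1029/8, 192]
Sum = dx * (sum of f values)
= 1/2 * 3861/8
= 3861/16 ≈ 241.31

241.31


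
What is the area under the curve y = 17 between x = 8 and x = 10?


The area under a constant function y = 17 is a rectangle.
Width = 10 - 8 = 2
Height = 17
Area = width * height
= 2 * 17
= 34

34


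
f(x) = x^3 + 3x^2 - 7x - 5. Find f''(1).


First derivative:
f'(x) = 3x^2 + 6x - 7
Second derivative:
f''(x) = 6x + 6
Substitute x = 1:
f''(1) = 6 * 1 + 6
= 6 + 6
= 12

12


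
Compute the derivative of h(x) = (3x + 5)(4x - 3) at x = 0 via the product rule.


Let u(x) = 3x + 5 and v(x) = 4x - 3
u'(x) = 3
v'(x) = 4
Product rule: h'(x) = u'(x)*v(x) + u(x)*v'(x)
= 3 * (4x - 3) + (3x + 5) * 4
At x = 0:
u(0) = 3 * 0 + 5 = 5
v(0) = 4 * 0 - 3 = -3
h'(0) = 3 * (-3) + 5 * 4
= -9 + 20
= 11

11


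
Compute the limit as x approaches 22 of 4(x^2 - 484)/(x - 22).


Direct substitution gives 0/0, so we factor the numerator.
Factor: 4(x^2 - 484) = 4 * (x - 22)(x + 22)
Cancel the common factor (x - 22):
4(x^2 - 484)/(x - 22) = 4 * (x + 22)
Now substitute x = 22:
= 4 * (22 + 22) = 176

176


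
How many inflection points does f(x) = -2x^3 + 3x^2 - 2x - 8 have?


Inflection points occur where f''(x) = 0 and concavity changes.
f(x) = -2x^3 + 3x^2 - 2x - 8
f'(x) = -6x^2 + 6x - 2
f''(x) = -12x + 6
Set f''(x) = 0:
-12x + 6 = 0
x = -6 / (-12) = 1/2
Since f''(x) is linear (degree 1), it changes sign at this point.
Therefore there is exactly 1 inflection point.

1


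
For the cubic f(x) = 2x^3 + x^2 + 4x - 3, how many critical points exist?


Find where f'(x) = 0:
f(x) = 2x^3 + x^2 + 4x - 3
f'(x) = 6x^2 + 2x + 4
This is a quadratic in x. Use the discriminant to count real roots.
Discriminant = (2)^2 - 4 * 6 * 4
= 4 - 96
= -92
Since discriminant < 0, f'(x) = 0 has no real solutions.
Number of critical points: 0

0


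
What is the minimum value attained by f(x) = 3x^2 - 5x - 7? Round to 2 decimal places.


For a quadratic f(x) = ax^2 + bx + c with a > 0, the minimum is at the vertex.
Vertex x-coordinate: x = -b/(2a)
x = -(-5) / (2 * 3)
x = 5/6
Substitute back to find the minimum value:
f(5/6) = 3 * (5/6)^2 - 5 * (5/6) - 7
= 25/12 - 25/6 - 7
= -109/12 ≈ -9.08

-9.08


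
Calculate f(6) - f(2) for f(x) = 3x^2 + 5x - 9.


Net change = f(b) - f(a)
f(x) = 3x^2 + 5x - 9
Compute f(6):
f(6) = 3 * 6^2 + 5 * 6 - 9
= 108 + 30 - 9
= 129
Compute f(2):
f(2) = 3 * 2^2 + 5 * 2 - 9
= 12 + 10 - 9
= 13
Net change = 129 - 13 = 116

116


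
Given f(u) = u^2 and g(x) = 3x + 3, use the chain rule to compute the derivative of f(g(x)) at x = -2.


Using the chain rule: (f(g(x)))' = f'(g(x)) * g'(x)
First, find g(-2):
g(-2) = 3 * (-2) + 3 = -3
Next, f'(u) = 2u
And g'(x) = 3
So f'(g(-2)) * g'(-2)
= 2 * (-3) * 3
= -18

-18


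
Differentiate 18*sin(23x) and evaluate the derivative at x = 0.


Apply the chain rule to differentiate 18*sin(23x):
d/dx [18*sin(23x)]
= 18 * cos(23x) * d/dx(23x)
= 18 * 23 * cos(23x)
= 414 * cos(23x)
Evaluate at x = 0:
= 414 * cos(0)
= 414 * 1
= 414

414


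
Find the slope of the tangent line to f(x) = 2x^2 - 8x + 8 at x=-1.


The slope of the tangent line equals f'(x) at the point.
f(x) = 2x^2 - 8x + 8
f'(x) = 4x - 8
At x = -1:
f'(-1) = 4 * (-1) - 8
= -4 - 8
= -12

-12


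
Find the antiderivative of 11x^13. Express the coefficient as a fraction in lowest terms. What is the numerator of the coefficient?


Apply the power rule for integration:
integral of ax^n dx = a/(n+1) * x^(n+1) + C
integral of 11x^13 dx
= 11/14 * x^14 + C
The coefficient in lowest terms is 11/14, and its numerator is 11

11


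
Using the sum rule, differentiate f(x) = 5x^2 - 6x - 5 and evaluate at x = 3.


Differentiate term by term using power and sum rules:
f(x) = 5x^2 - 6x - 5
f'(x) = 10x - 6
Substitute x = 3:
f'(3) = 10 * 3 - 6
= 30 - 6
= 24

24


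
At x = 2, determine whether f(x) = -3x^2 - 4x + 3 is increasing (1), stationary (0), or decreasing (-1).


Compute f'(x) to determine behavior:
f'(x) = -6x - 4
f'(2) = -6 * 2 - 4
= -12 - 4
= -16
Since f'(2) < 0, the function is decreasing (-1)

-1


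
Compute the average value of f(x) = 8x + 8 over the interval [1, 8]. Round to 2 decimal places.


Average value = 1/(b-a) * integral from a to b of f(x) dx
First compute the integral of 8x + 8:
F(x) = 4x^2 + 8x
F(8) = 4 * 64 + 8 * 8 = 320
F(1) = 4 * 1 + 8 * 1 = 12
Integral = 320 - 12 = 308
Average = 308 / (8 - 1) = 308 / 7
= 44 = 44.00

44.00


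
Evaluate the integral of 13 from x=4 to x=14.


The integral of a constant k over [a, b] equals k * (b - a).
integral from 4 to 14 of 13 dx
= 13 * (14 - 4)
= 13 * 10
= 130

130


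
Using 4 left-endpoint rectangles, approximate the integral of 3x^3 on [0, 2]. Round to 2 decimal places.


Left Riemann sum uses left endpoints of each subinterval.
Interval: [0, 2], n = 4
dx = (2 - 0) / 4 = 1/2
Left endpoints: [0, 1/2, 1, 3/2]
f values: [0, 3/8, 3, 81/8]
Sum = dx * (sum of f values)
= 1/2 * 27/2
= 27/4 = 6.75

6.75


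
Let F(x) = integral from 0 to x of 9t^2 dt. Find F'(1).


By the Fundamental Theorem of Calculus (Part 1):
If F(x) = integral from 0 to x of f(t) dt, then F'(x) = f(x)
Here f(t) = 9t^2
So F'(x) = 9x^2
Evaluate at x = 1:
F'(1) = 9 * 1^2
= 9 * 1
= 9

9


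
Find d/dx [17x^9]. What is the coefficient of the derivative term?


We apply the power rule: d/dx [ax^n] = a*n * x^(n-1)
d/dx [17x^9]
= 17 * 9 * x^(9-1)
= 153x^8
The coefficient is 153

153


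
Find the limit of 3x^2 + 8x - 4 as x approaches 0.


Since polynomials are continuous, we use direct substitution.
lim(x->0) of 3x^2 + 8x - 4
= 3 * 0^2 + 8 * 0 - 4
= 0 + 0 - 4
= -4

-4


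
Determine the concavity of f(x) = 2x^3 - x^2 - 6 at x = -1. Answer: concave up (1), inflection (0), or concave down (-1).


Concavity is determined by the sign of f''(x).
f(x) = 2x^3 - x^2 - 6
f'(x) = 6x^2 - 2x
f''(x) = 12x - 2
f''(-1) = 12 * (-1) - 2
= -12 - 2
= -14
Since f''(-1) < 0, the function is concave down (-1)

-1


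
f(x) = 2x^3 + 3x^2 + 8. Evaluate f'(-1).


Differentiate f(x) = 2x^3 + 3x^2 + 8 term by term:
f'(x) = 6x^2 + 6x
Substitute x = -1:
f'(-1) = 6 * (-1)^2 + 6 * (-1) + 0
= 6 - 6 + 0
= 0

0


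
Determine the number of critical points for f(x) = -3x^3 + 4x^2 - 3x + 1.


Find where f'(x) = 0:
f(x) = -3x^3 + 4x^2 - 3x + 1
f'(x) = -9x^2 + 8x - 3
This is a quadratic in x. Use the discriminant to count real roots.
Discriminant = (8)^2 - 4 * (-9) * (-3)
= 64 - 108
= -44
Since discriminant < 0, f'(x) = 0 has no real solutions.
Number of critical points: 0

0


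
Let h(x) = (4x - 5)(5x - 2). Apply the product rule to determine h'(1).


Let u(x) = 4x - 5 and v(x) = 5x - 2
u'(x) = 4
v'(x) = 5
Product rule: h'(x) = u'(x)*v(x) + u(x)*v'(x)
= 4 * (5x - 2) + (4x - 5) * 5
At x = 1:
u(1) = 4 * 1 - 5 = -1
v(1) = 5 * 1 - 2 = 3
h'(1) = 4 * 3 + (-1) * 5
= 12 - 5
= 7

7


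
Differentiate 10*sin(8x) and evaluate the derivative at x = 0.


Apply the chain rule to differentiate 10*sin(8x):
d/dx [10*sin(8x)]
= 10 * cos(8x) * d/dx(8x)
= 10 * 8 * cos(8x)
= 80 * cos(8x)
Evaluate at x = 0:
= 80 * cos(0)
= 80 * 1
= 80

80


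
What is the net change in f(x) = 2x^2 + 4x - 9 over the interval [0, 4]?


Net change = f(b) - f(a)
f(x) = 2x^2 + 4x - 9
Compute f(4):
f(4) = 2 * 4^2 + 4 * 4 - 9
= 32 + 16 - 9
= 39
Compute f(0):
f(0) = 2 * 0^2 + 4 * 0 - 9
= 0 + 0 - 9
= -9
Net change = 39 - (-9) = 48

48


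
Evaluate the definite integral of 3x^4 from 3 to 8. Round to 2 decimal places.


Find the antiderivative of 3x^4:
F(x) = 3/5 * x^5
Apply the Fundamental Theorem of Calculus:
F(8) - F(3)
= 3/5 * 8^5 - 3/5 * 3^5
= 3/5 * (32768 - 243)
= 3/5 * 32525
= 19515 = 19515.00

19515.00


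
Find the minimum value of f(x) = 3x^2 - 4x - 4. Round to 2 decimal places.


For a quadratic f(x) = ax^2 + bx + c with a > 0, the minimum is at the vertex.
Vertex x-coordinate: x = -b/(2a)
x = -(-4) / (2 * 3)
x = 4/6 = 2/3
Substitute back to find the minimum value:
f(2/3) = 3 * (2/3)^2 - 4 * (2/3) - 4
= 4/3 - 8/3 - 4
= -16/3 ≈ -5.33

-5.33


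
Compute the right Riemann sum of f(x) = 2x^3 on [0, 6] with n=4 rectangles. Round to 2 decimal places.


Right Riemann sum uses right endpoints of each subinterval.
Interval: [0, 6], n = 4
dx = (6 - 0) / 4 = 3/2
Right endpoints: [3/2, 3, 9/2, 6]
f values: [27/4, 54, 729/4, 432]
Sum = dx * (sum of f values)
= 3/2 * 675
= 2025/2 = 1012.50

1012.50
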